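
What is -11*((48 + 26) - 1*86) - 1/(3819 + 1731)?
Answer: 732599/5550 ≈ 132.00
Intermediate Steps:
-11*((48 + 26) - 1*86) - 1/(3819 + 1731) = -11*(74 - 86) - 1/5550 = -11*(-12) - 1*1/5550 = 132 - 1/5550 = 732599/5550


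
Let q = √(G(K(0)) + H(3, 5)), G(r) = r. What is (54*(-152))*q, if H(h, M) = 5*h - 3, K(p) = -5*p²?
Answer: -16416*√3 ≈ -28433.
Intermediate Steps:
H(h, M) = -3 + 5*h
q = 2*√3 (q = √(-5*0² + (-3 + 5*3)) = √(-5*0 + (-3 + 15)) = √(0 + 12) = √12 = 2*√3 ≈ 3.4641)
(54*(-152))*q = (54*(-152))*(2*√3) = -16416*√3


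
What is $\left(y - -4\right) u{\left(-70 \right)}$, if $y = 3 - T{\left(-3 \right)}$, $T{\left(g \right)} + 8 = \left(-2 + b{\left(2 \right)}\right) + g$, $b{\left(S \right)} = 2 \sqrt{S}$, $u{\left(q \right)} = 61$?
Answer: $1220 - 122 \sqrt{2} \approx 1047.5$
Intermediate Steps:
$T{\left(g \right)} = -10 + g + 2 \sqrt{2}$ ($T{\left(g \right)} = -8 - \left(2 - g - 2 \sqrt{2}\right) = -8 + \left(-2 + g + 2 \sqrt{2}\right) = -10 + g + 2 \sqrt{2}$)
$y = 16 - 2 \sqrt{2}$ ($y = 3 - \left(-10 - 3 + 2 \sqrt{2}\right) = 3 - \left(-13 + 2 \sqrt{2}\right) = 3 + \left(13 - 2 \sqrt{2}\right) = 16 - 2 \sqrt{2} \approx 13.172$)
$\left(y - -4\right) u{\left(-70 \right)} = \left(\left(16 - 2 \sqrt{2}\right) - -4\right) 61 = \left(\left(16 - 2 \sqrt{2}\right) + 4\right) 61 = \left(20 - 2 \sqrt{2}\right) 61 = 1220 - 122 \sqrt{2}$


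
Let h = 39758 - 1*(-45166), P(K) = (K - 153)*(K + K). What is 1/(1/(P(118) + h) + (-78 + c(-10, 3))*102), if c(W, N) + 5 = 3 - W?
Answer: -76664/547380959 ≈ -0.00014006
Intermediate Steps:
c(W, N) = -2 - W (c(W, N) = -5 + (3 - W) = -2 - W)
P(K) = 2*K*(-153 + K) (P(K) = (-153 + K)*(2*K) = 2*K*(-153 + K))
h = 84924 (h = 39758 + 45166 = 84924)
1/(1/(P(118) + h) + (-78 + c(-10, 3))*102) = 1/(1/(2*118*(-153 + 118) + 84924) + (-78 + (-2 - 1*(-10)))*102) = 1/(1/(2*118*(-35) + 84924) + (-78 + (-2 + 10))*102) = 1/(1/(-8260 + 84924) + (-78 + 8)*102) = 1/(1/76664 - 70*102) = 1/(1/76664 - 7140) = 1/(-547380959/76664) = -76664/547380959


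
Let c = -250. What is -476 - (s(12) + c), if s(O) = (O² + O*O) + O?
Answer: -526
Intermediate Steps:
s(O) = O + 2*O² (s(O) = (O² + O²) + O = 2*O² + O = O + 2*O²)
-476 - (s(12) + c) = -476 - (12*(1 + 2*12) - 250) = -476 - (12*(1 + 24) - 250) = -476 - (12*25 - 250) = -476 - (300 - 250) = -476 - 1*50 = -476 - 50 = -526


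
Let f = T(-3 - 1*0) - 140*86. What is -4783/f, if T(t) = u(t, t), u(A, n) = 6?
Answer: 4783/12034 ≈ 0.39746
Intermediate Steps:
T(t) = 6
f = -12034 (f = 6 - 140*86 = 6 - 12040 = -12034)
-4783/f = -4783/(-12034) = -4783*(-1/12034) = 4783/12034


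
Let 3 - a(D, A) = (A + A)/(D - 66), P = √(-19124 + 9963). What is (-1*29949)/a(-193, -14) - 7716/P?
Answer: -1108113/107 + 7716*I*√9161/9161 ≈ -10356.0 + 80.616*I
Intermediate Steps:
P = I*√9161 (P = √(-9161) = I*√9161 ≈ 95.713*I)
a(D, A) = 3 - 2*A/(-66 + D) (a(D, A) = 3 - (A + A)/(D - 66) = 3 - 2*A/(-66 + D))
(-1*29949)/a(-193, -14) - 7716/P = (-1*29949)/(((-198 - 2*(-14) + 3*(-193))/(-66 - 193))) - 7716*(-I*√9161/9161) = -29949*(-259/(-198 + 28 - 579)) - (-7716)*I*√9161/9161 = -29949/((-1/259*(-749))) + 7716*I*√9161/9161 = -29949/107/37 + 7716*I*√9161/9161 = -29949*37/107 + 7716*I*√9161/9161 = -1108113/107 + 7716*I*√9161/9161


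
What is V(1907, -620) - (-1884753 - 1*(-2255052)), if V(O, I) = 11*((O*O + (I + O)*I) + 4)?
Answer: 30855544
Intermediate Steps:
V(O, I) = 44 + 11*O**2 + 11*I*(I + O) (V(O, I) = 11*((O**2 + I*(I + O)) + 4) = 11*(4 + O**2 + I*(I + O)) = 44 + 11*O**2 + 11*I*(I + O))
V(1907, -620) - (-1884753 - 1*(-2255052)) = (44 + 11*(-620)**2 + 11*1907**2 + 11*(-620)*1907) - (-1884753 - 1*(-2255052)) = (44 + 11*384400 + 11*3636649 - 13005740) - (-1884753 + 2255052) = (44 + 4228400 + 40003139 - 13005740) - 1*370299 = 31225843 - 370299 = 30855544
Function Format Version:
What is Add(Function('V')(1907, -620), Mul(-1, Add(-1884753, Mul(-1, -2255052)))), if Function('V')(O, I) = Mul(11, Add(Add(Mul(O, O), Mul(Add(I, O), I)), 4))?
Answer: 30855544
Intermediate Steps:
Function('V')(O, I) = Add(44, Mul(11, Pow(O, 2)), Mul(11, I, Add(I, O))) (Function('V')(O, I) = Mul(11, Add(Add(Pow(O, 2), Mul(I, Add(I, O))), 4)) = Mul(11, Add(4, Pow(O, 2), Mul(I, Add(I, O)))) = Add(44, Mul(11, Pow(O, 2)), Mul(11, I, Add(I, O))))
Add(Function('V')(1907, -620), Mul(-1, Add(-1884753, Mul(-1, -2255052)))) = Add(Add(44, Mul(11, Pow(-620, 2)), Mul(11, Pow(1907, 2)), Mul(11, -620, 1907)), Mul(-1, Add(-1884753, Mul(-1, -2255052)))) = Add(Add(44, Mul(11, 384400), Mul(11, 3636649), -13005740), Mul(-1, Add(-1884753, 2255052))) = Add(Add(44, 4228400, 40003139, -13005740), Mul(-1, 370299)) = Add(31225843, -370299) = 30855544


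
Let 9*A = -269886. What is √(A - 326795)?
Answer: I*√3211041/3 ≈ 597.31*I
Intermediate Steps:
A = -89962/3 (A = (⅑)*(-269886) = -89962/3 ≈ -29987.)
√(A - 326795) = √(-89962/3 - 326795) = √(-1070347/3) = I*√3211041/3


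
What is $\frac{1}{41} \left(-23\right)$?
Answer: $- \frac{23}{41} \approx -0.56098$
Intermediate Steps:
$\frac{1}{41} \left(-23\right) = - \frac{23}{41}$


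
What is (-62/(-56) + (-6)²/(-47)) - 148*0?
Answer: 449/1316 ≈ 0.34119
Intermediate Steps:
(-62/(-56) + (-6)²/(-47)) - 148*0 = (-62*(-1/56) + 36*(-1/47)) + 0 = (31/28 - 36/47) + 0 = 449/1316 + 0 = 449/1316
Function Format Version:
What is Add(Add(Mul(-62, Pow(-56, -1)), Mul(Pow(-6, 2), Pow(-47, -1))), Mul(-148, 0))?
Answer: Rational(449, 1316) ≈ 0.34119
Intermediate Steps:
Add(Add(Mul(-62, Pow(-56, -1)), Mul(Pow(-6, 2), Pow(-47, -1))), Mul(-148, 0)) = Add(Add(Mul(-62, Rational(-1, 56)), Mul(36, Rational(-1, 47))), 0) = Add(Add(Rational(31, 28), Rational(-36, 47)), 0) = Add(Rational(449, 1316), 0) = Rational(449, 1316)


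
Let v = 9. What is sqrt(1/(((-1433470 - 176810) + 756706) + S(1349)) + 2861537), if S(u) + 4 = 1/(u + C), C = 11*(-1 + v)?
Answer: 2*sqrt(1076314859688044025945545)/1226591585 ≈ 1691.6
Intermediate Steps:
C = 88 (C = 11*(-1 + 9) = 11*8 = 88)
S(u) = -4 + 1/(88 + u) (S(u) = -4 + 1/(u + 88) = -4 + 1/(88 + u))
sqrt(1/(((-1433470 - 176810) + 756706) + S(1349)) + 2861537) = sqrt(1/(((-1433470 - 176810) + 756706) + (-351 - 4*1349)/(88 + 1349)) + 2861537) = sqrt(1/((-1610280 + 756706) + (-351 - 5396)/1437) + 2861537) = sqrt(1/(-853574 + (1/1437)*(-5747)) + 2861537) = sqrt(1/(-853574 - 5747/1437) + 2861537) = sqrt(1/(-1226591585/1437) + 2861537) = sqrt(-1437/1226591585 + 2861537) = sqrt(3509937204364708/1226591585) = 2*sqrt(1076314859688044025945545)/1226591585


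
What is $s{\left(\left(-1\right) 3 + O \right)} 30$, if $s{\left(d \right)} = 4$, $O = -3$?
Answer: $120$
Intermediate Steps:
$s{\left(\left(-1\right) 3 + O \right)} 30 = 4 \cdot 30 = 120$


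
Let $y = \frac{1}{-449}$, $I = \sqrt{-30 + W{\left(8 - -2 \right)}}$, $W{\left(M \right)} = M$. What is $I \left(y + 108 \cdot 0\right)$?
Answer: $- \frac{2 i \sqrt{5}}{449} \approx - 0.0099602 i$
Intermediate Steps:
$I = 2 i \sqrt{5}$ ($I = \sqrt{-30 + \left(8 - -2\right)} = \sqrt{-30 + \left(8 + 2\right)} = \sqrt{-30 + 10} = \sqrt{-20} = 2 i \sqrt{5} \approx 4.4721 i$)
$y = - \frac{1}{449} \approx -0.0022272$
$I \left(y + 108 \cdot 0\right) = 2 i \sqrt{5} \left(- \frac{1}{449} + 108 \cdot 0\right) = 2 i \sqrt{5} \left(- \frac{1}{449} + 0\right) = 2 i \sqrt{5} \left(- \frac{1}{449}\right) = - \frac{2 i \sqrt{5}}{449}$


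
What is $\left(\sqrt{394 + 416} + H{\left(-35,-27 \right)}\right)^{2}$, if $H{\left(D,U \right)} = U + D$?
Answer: $4654 - 1116 \sqrt{10} \approx 1124.9$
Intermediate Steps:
$H{\left(D,U \right)} = D + U$
$\left(\sqrt{394 + 416} + H{\left(-35,-27 \right)}\right)^{2} = \left(\sqrt{394 + 416} - 62\right)^{2} = \left(\sqrt{810} - 62\right)^{2} = \left(9 \sqrt{10} - 62\right)^{2} = \left(-62 + 9 \sqrt{10}\right)^{2}$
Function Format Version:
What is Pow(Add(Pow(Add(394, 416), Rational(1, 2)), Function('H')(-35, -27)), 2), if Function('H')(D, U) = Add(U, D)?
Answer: Add(4654, Mul(-1116, Pow(10, Rational(1, 2)))) ≈ 1124.9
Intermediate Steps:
Function('H')(D, U) = Add(D, U)
Pow(Add(Pow(Add(394, 416), Rational(1, 2)), Function('H')(-35, -27)), 2) = Pow(Add(Pow(Add(394, 416), Rational(1, 2)), Add(-35, -27)), 2) = Pow(Add(Pow(810, Rational(1, 2)), -62), 2) = Pow(Add(Mul(9, Pow(10, Rational(1, 2))), -62), 2) = Pow(Add(-62, Mul(9, Pow(10, Rational(1, 2)))), 2)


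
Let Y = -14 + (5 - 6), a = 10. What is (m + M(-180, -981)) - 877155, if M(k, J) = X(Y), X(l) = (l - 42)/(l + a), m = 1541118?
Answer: 3319872/5 ≈ 6.6397e+5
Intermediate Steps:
Y = -15 (Y = -14 - 1 = -15)
X(l) = (-42 + l)/(10 + l) (X(l) = (l - 42)/(l + 10) = (-42 + l)/(10 + l))
M(k, J) = 57/5 (M(k, J) = (-42 - 15)/(10 - 15) = -57/(-5) = -⅕*(-57) = 57/5)
(m + M(-180, -981)) - 877155 = (1541118 + 57/5) - 877155 = 7705647/5 - 877155 = 3319872/5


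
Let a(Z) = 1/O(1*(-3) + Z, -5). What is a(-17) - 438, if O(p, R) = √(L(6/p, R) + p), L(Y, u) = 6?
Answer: -438 - I*√14/14 ≈ -438.0 - 0.26726*I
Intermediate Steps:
O(p, R) = √(6 + p)
a(Z) = (3 + Z)^(-½) (a(Z) = 1/(√(6 + (1*(-3) + Z))) = 1/(√(6 + (-3 + Z))) = 1/(√(3 + Z)) = (3 + Z)^(-½))
a(-17) - 438 = (3 - 17)^(-½) - 438 = (-14)^(-½) - 438 = -I*√14/14 - 438 = -438 - I*√14/14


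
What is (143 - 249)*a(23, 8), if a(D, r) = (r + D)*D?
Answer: -75578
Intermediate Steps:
a(D, r) = D*(D + r) (a(D, r) = (D + r)*D = D*(D + r))
(143 - 249)*a(23, 8) = (143 - 249)*(23*(23 + 8)) = -2438*31 = -106*713 = -75578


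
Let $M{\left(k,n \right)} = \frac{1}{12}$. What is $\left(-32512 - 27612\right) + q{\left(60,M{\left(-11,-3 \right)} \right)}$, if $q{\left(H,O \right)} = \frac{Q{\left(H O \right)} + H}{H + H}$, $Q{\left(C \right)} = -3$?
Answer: $- \frac{2404941}{40} \approx -60124.0$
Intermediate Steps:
$M{\left(k,n \right)} = \frac{1}{12}$
$q{\left(H,O \right)} = \frac{-3 + H}{2 H}$ ($q{\left(H,O \right)} = \frac{-3 + H}{H + H} = \frac{-3 + H}{2 H}$)
$\left(-32512 - 27612\right) + q{\left(60,M{\left(-11,-3 \right)} \right)} = \left(-32512 - 27612\right) + \frac{-3 + 60}{2 \cdot 60} = -60124 + \frac{1}{2} \cdot \frac{1}{60} \cdot 57 = -60124 + \frac{19}{40} = - \frac{2404941}{40}$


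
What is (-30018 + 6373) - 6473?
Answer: -30118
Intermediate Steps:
(-30018 + 6373) - 6473 = -23645 - 6473 = -30118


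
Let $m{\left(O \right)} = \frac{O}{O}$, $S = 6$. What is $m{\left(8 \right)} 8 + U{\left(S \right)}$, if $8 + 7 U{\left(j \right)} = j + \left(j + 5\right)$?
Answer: $\frac{65}{7} \approx 9.2857$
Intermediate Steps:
$m{\left(O \right)} = 1$
$U{\left(j \right)} = - \frac{3}{7} + \frac{2 j}{7}$ ($U{\left(j \right)} = - \frac{8}{7} + \frac{j + \left(j + 5\right)}{7} = - \frac{8}{7} + \frac{j + \left(5 + j\right)}{7} = - \frac{8}{7} + \frac{5 + 2 j}{7} = - \frac{8}{7} + \left(\frac{5}{7} + \frac{2 j}{7}\right) = - \frac{3}{7} + \frac{2 j}{7}$)
$m{\left(8 \right)} 8 + U{\left(S \right)} = 1 \cdot 8 + \left(- \frac{3}{7} + \frac{2}{7} \cdot 6\right) = 8 + \left(- \frac{3}{7} + \frac{12}{7}\right) = 8 + \frac{9}{7} = \frac{65}{7}$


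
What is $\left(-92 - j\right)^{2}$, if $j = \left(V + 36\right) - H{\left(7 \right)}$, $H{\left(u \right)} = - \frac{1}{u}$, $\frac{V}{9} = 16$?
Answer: $\frac{3629025}{49} \approx 74062.0$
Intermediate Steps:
$V = 144$ ($V = 9 \cdot 16 = 144$)
$j = \frac{1261}{7}$ ($j = \left(144 + 36\right) - - \frac{1}{7} = 180 - \left(-1\right) \frac{1}{7} = 180 - - \frac{1}{7} = 180 + \frac{1}{7} = \frac{1261}{7} \approx 180.14$)
$\left(-92 - j\right)^{2} = \left(-92 - \frac{1261}{7}\right)^{2} = \left(- \frac{1905}{7}\right)^{2} = \frac{3629025}{49}$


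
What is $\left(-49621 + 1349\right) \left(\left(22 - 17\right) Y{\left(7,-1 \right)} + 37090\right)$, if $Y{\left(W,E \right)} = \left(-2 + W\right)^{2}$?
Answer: $-1796442480$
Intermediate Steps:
$\left(-49621 + 1349\right) \left(\left(22 - 17\right) Y{\left(7,-1 \right)} + 37090\right) = \left(-49621 + 1349\right) \left(\left(22 - 17\right) \left(-2 + 7\right)^{2} + 37090\right) = - 48272 \left(5 \cdot 5^{2} + 37090\right) = - 48272 \left(5 \cdot 25 + 37090\right) = - 48272 \left(125 + 37090\right) = \left(-48272\right) 37215 = -1796442480$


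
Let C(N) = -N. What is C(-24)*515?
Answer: 12360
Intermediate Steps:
C(-24)*515 = -1*(-24)*515 = 24*515 = 12360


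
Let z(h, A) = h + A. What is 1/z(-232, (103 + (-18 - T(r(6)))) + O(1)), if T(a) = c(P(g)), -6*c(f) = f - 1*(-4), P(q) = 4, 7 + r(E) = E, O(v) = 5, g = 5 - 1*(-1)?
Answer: -3/422 ≈ -0.0071090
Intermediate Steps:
g = 6 (g = 5 + 1 = 6)
r(E) = -7 + E
c(f) = -⅔ - f/6 (c(f) = -(f - 1*(-4))/6 = -(f + 4)/6 = -(4 + f)/6 = -⅔ - f/6)
T(a) = -4/3 (T(a) = -⅔ - ⅙*4 = -⅔ - ⅔ = -4/3)
z(h, A) = A + h
1/z(-232, (103 + (-18 - T(r(6)))) + O(1)) = 1/(((103 + (-18 - 1*(-4/3))) + 5) - 232) = 1/(((103 + (-18 + 4/3)) + 5) - 232) = 1/(((103 - 50/3) + 5) - 232) = 1/((259/3 + 5) - 232) = 1/(274/3 - 232) = 1/(-422/3) = -3/422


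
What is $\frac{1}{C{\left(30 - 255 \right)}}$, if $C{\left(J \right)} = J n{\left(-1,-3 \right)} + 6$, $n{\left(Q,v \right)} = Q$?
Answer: $\frac{1}{231} \approx 0.004329$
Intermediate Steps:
$C{\left(J \right)} = 6 - J$ ($C{\left(J \right)} = J \left(-1\right) + 6 = - J + 6 = 6 - J$)
$\frac{1}{C{\left(30 - 255 \right)}} = \frac{1}{6 - \left(30 - 255\right)} = \frac{1}{6 - -225} = \frac{1}{6 + 225} = \frac{1}{231}$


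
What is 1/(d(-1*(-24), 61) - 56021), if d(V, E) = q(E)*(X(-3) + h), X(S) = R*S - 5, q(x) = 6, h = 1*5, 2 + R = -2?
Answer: -1/55949 ≈ -1.7873e-5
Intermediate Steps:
R = -4 (R = -2 - 2 = -4)
h = 5
X(S) = -5 - 4*S (X(S) = -4*S - 5 = -5 - 4*S)
d(V, E) = 72 (d(V, E) = 6*((-5 - 4*(-3)) + 5) = 6*((-5 + 12) + 5) = 6*(7 + 5) = 6*12 = 72)
1/(d(-1*(-24), 61) - 56021) = 1/(72 - 56021) = 1/(-55949) = -1/55949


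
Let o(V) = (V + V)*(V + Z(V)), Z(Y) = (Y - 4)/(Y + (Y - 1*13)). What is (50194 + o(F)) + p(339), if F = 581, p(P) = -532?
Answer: 833447290/1149 ≈ 7.2537e+5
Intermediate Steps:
Z(Y) = (-4 + Y)/(-13 + 2*Y) (Z(Y) = (-4 + Y)/(Y + (Y - 13)) = (-4 + Y)/(Y + (-13 + Y)) = (-4 + Y)/(-13 + 2*Y))
o(V) = 2*V*(V + (-4 + V)/(-13 + 2*V)) (o(V) = (V + V)*(V + (-4 + V)/(-13 + 2*V)) = (2*V)*(V + (-4 + V)/(-13 + 2*V)) = 2*V*(V + (-4 + V)/(-13 + 2*V)))
(50194 + o(F)) + p(339) = (50194 + 4*581*(-2 + 581**2 - 6*581)/(-13 + 2*581)) - 532 = (50194 + 4*581*(-2 + 337561 - 3486)/(-13 + 1162)) - 532 = (50194 + 4*581*334073/1149) - 532 = (50194 + 4*581*(1/1149)*334073) - 532 = (50194 + 776385652/1149) - 532 = 834058558/1149 - 532 = 833447290/1149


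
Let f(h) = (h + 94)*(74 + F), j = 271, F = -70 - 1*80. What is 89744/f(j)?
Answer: -22436/6935 ≈ -3.2352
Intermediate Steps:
F = -150 (F = -70 - 80 = -150)
f(h) = -7144 - 76*h (f(h) = (h + 94)*(74 - 150) = (94 + h)*(-76) = -7144 - 76*h)
89744/f(j) = 89744/(-7144 - 76*271) = 89744/(-7144 - 20596) = 89744/(-27740) = 89744*(-1/27740) = -22436/6935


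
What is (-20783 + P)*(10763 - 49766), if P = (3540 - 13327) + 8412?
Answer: 864228474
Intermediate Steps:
P = -1375 (P = -9787 + 8412 = -1375)
(-20783 + P)*(10763 - 49766) = (-20783 - 1375)*(10763 - 49766) = -22158*(-39003) = 864228474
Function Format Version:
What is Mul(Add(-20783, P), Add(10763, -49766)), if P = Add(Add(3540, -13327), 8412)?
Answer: 864228474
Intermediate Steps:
P = -1375 (P = Add(-9787, 8412) = -1375)
Mul(Add(-20783, P), Add(10763, -49766)) = Mul(Add(-20783, -1375), Add(10763, -49766)) = Mul(-22158, -39003) = 864228474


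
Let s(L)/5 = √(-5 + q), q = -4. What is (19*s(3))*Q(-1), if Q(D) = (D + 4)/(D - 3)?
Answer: -855*I/4 ≈ -213.75*I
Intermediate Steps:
Q(D) = (4 + D)/(-3 + D)
s(L) = 15*I (s(L) = 5*√(-5 - 4) = 5*√(-9) = 5*(3*I) = 15*I)
(19*s(3))*Q(-1) = (19*(15*I))*((4 - 1)/(-3 - 1)) = (285*I)*(3/(-4)) = (285*I)*(-¼*3) = (285*I)*(-¾) = -855*I/4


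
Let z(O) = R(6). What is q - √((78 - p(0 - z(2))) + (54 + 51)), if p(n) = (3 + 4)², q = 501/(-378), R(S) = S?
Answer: -167/126 - √134 ≈ -12.901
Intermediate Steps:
z(O) = 6
q = -167/126 (q = 501*(-1/378) = -167/126 ≈ -1.3254)
p(n) = 49 (p(n) = 7² = 49)
q - √((78 - p(0 - z(2))) + (54 + 51)) = -167/126 - √((78 - 1*49) + (54 + 51)) = -167/126 - √((78 - 49) + 105) = -167/126 - √(29 + 105) = -167/126 - √134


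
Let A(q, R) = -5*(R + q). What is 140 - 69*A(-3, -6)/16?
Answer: -865/16 ≈ -54.063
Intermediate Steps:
A(q, R) = -5*R - 5*q
140 - 69*A(-3, -6)/16 = 140 - 69*(-5*(-6) - 5*(-3))/16 = 140 - 69*(30 + 15)/16 = 140 - 3105/16 = -865/16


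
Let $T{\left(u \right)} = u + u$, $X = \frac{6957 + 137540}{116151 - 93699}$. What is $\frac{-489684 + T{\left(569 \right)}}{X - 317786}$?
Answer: $\frac{10968834792}{7134786775} \approx 1.5374$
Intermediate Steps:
$X = \frac{144497}{22452} \approx 6.4358$
$T{\left(u \right)} = 2 u$
$\frac{-489684 + T{\left(569 \right)}}{X - 317786} = \frac{-489684 + 2 \cdot 569}{\frac{144497}{22452} - 317786} = \frac{-489684 + 1138}{- \frac{7134786775}{22452}} = \left(-488546\right) \left(- \frac{22452}{7134786775}\right) = \frac{10968834792}{7134786775}$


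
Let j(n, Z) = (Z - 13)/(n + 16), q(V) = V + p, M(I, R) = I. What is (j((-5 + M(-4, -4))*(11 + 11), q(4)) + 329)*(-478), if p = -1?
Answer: -14313232/91 ≈ -1.5729e+5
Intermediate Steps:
q(V) = -1 + V (q(V) = V - 1 = -1 + V)
j(n, Z) = (-13 + Z)/(16 + n)
(j((-5 + M(-4, -4))*(11 + 11), q(4)) + 329)*(-478) = ((-13 + (-1 + 4))/(16 + (-5 - 4)*(11 + 11)) + 329)*(-478) = ((-13 + 3)/(16 - 9*22) + 329)*(-478) = (-10/(16 - 198) + 329)*(-478) = (-10/(-182) + 329)*(-478) = (-1/182*(-10) + 329)*(-478) = (5/91 + 329)*(-478) = (29944/91)*(-478) = -14313232/91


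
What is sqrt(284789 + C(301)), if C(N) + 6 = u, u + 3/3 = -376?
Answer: sqrt(284406) ≈ 533.30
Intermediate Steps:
u = -377 (u = -1 - 376 = -377)
C(N) = -383 (C(N) = -6 - 377 = -383)
sqrt(284789 + C(301)) = sqrt(284789 - 383) = sqrt(284406)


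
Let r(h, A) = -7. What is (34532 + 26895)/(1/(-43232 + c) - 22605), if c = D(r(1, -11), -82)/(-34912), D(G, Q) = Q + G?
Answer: -92712722911365/34118076799387 ≈ -2.7174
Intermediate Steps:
D(G, Q) = G + Q
c = 89/34912 (c = (-7 - 82)/(-34912) = -89*(-1/34912) = 89/34912 ≈ 0.0025493)
(34532 + 26895)/(1/(-43232 + c) - 22605) = (34532 + 26895)/(1/(-43232 + 89/34912) - 22605) = 61427/(1/(-1509315495/34912) - 22605) = 61427/(-34912/1509315495 - 22605) = 61427/(-34118076799387/1509315495) = 61427*(-1509315495/34118076799387) = -92712722911365/34118076799387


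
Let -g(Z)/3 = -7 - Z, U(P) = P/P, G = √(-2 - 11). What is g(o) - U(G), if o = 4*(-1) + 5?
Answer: 23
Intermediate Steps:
o = 1 (o = -4 + 5 = 1)
G = I*√13 (G = √(-13) = I*√13 ≈ 3.6056*I)
U(P) = 1
g(Z) = 21 + 3*Z (g(Z) = -3*(-7 - Z) = 21 + 3*Z)
g(o) - U(G) = (21 + 3*1) - 1*1 = (21 + 3) - 1 = 24 - 1 = 23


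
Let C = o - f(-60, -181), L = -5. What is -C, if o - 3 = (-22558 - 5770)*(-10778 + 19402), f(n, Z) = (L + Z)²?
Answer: 244335265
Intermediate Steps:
f(n, Z) = (-5 + Z)²
o = -244300669 (o = 3 + (-22558 - 5770)*(-10778 + 19402) = 3 - 28328*8624 = 3 - 244300672 = -244300669)
C = -244335265 (C = -244300669 - (-5 - 181)² = -244300669 - 1*(-186)² = -244300669 - 1*34596 = -244300669 - 34596 = -244335265)
-C = -1*(-244335265) = 244335265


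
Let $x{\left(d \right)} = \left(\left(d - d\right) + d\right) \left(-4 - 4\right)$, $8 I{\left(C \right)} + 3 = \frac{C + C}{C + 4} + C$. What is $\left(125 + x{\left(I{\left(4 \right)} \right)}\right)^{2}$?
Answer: $15129$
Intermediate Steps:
$I{\left(C \right)} = - \frac{3}{8} + \frac{C}{8} + \frac{C}{4 \left(4 + C\right)}$ ($I{\left(C \right)} = - \frac{3}{8} + \frac{\frac{C + C}{C + 4} + C}{8} = - \frac{3}{8} + \frac{\frac{2 C}{4 + C} + C}{8} = - \frac{3}{8} + \frac{C + \frac{2 C}{4 + C}}{8} = - \frac{3}{8} + \left(\frac{C}{8} + \frac{C}{4 \left(4 + C\right)}\right) = - \frac{3}{8} + \frac{C}{8} + \frac{C}{4 \left(4 + C\right)}$)
$x{\left(d \right)} = - 8 d$ ($x{\left(d \right)} = \left(0 + d\right) \left(-8\right) = d \left(-8\right) = - 8 d$)
$\left(125 + x{\left(I{\left(4 \right)} \right)}\right)^{2} = \left(125 - 8 \frac{-12 + 4^{2} + 3 \cdot 4}{8 \left(4 + 4\right)}\right)^{2} = \left(125 - 8 \frac{-12 + 16 + 12}{8 \cdot 8}\right)^{2} = \left(125 - 8 \cdot \frac{1}{8} \cdot \frac{1}{8} \cdot 16\right)^{2} = \left(125 - 2\right)^{2} = 123^{2} = 15129$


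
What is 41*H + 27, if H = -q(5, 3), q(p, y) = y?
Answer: -96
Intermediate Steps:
H = -3 (H = -1*3 = -3)
41*H + 27 = 41*(-3) + 27 = -123 + 27 = -96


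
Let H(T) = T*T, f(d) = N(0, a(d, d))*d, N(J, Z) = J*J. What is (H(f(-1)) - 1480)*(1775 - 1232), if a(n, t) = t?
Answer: -803640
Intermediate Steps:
N(J, Z) = J**2
f(d) = 0 (f(d) = 0**2*d = 0*d = 0)
H(T) = T**2
(H(f(-1)) - 1480)*(1775 - 1232) = (0**2 - 1480)*(1775 - 1232) = (0 - 1480)*543 = -1480*543 = -803640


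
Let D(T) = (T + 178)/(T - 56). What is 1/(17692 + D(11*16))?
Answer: 20/353899 ≈ 5.6513e-5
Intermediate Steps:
D(T) = (178 + T)/(-56 + T)
1/(17692 + D(11*16)) = 1/(17692 + (178 + 11*16)/(-56 + 11*16)) = 1/(17692 + (178 + 176)/(-56 + 176)) = 1/(17692 + 354/120) = 1/(17692 + (1/120)*354) = 1/(17692 + 59/20) = 1/(353899/20) = 20/353899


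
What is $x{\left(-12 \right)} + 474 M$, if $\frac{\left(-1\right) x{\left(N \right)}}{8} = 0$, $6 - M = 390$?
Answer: $-182016$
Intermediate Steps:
$M = -384$ ($M = 6 - 390 = -384$)
$x{\left(N \right)} = 0$ ($x{\left(N \right)} = \left(-8\right) 0 = 0$)
$x{\left(-12 \right)} + 474 M = 0 + 474 \left(-384\right) = 0 - 182016 = -182016$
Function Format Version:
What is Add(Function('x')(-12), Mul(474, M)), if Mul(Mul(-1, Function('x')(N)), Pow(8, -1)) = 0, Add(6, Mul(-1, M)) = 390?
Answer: -182016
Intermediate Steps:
M = -384 (M = Add(6, Mul(-1, 390)) = Add(6, -390) = -384)
Function('x')(N) = 0 (Function('x')(N) = Mul(-8, 0) = 0)
Add(Function('x')(-12), Mul(474, M)) = Add(0, Mul(474, -384)) = Add(0, -182016) = -182016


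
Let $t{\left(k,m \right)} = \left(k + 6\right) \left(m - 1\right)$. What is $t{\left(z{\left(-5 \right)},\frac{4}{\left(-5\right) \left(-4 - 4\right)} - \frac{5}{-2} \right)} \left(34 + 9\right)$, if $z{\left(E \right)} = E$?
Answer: $\frac{344}{5} \approx 68.8$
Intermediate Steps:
$t{\left(k,m \right)} = \left(-1 + m\right) \left(6 + k\right)$ ($t{\left(k,m \right)} = \left(6 + k\right) \left(-1 + m\right) = \left(-1 + m\right) \left(6 + k\right)$)
$t{\left(z{\left(-5 \right)},\frac{4}{\left(-5\right) \left(-4 - 4\right)} - \frac{5}{-2} \right)} \left(34 + 9\right) = \left(-6 - -5 + 6 \left(\frac{4}{\left(-5\right) \left(-4 - 4\right)} - \frac{5}{-2}\right) - 5 \left(\frac{4}{\left(-5\right) \left(-4 - 4\right)} - \frac{5}{-2}\right)\right) \left(34 + 9\right) = \left(-6 + 5 + 6 \left(\frac{4}{\left(-5\right) \left(-8\right)} - - \frac{5}{2}\right) - 5 \left(\frac{4}{\left(-5\right) \left(-8\right)} - - \frac{5}{2}\right)\right) 43 = \left(-6 + 5 + 6 \left(\frac{4}{40} + \frac{5}{2}\right) - 5 \left(\frac{4}{40} + \frac{5}{2}\right)\right) 43 = \left(-6 + 5 + 6 \left(4 \cdot \frac{1}{40} + \frac{5}{2}\right) - 5 \left(4 \cdot \frac{1}{40} + \frac{5}{2}\right)\right) 43 = \left(-6 + 5 + 6 \left(\frac{1}{10} + \frac{5}{2}\right) - 5 \left(\frac{1}{10} + \frac{5}{2}\right)\right) 43 = \left(-6 + 5 + 6 \cdot \frac{13}{5} - 13\right) 43 = \left(-6 + 5 + \frac{78}{5} - 13\right) 43 = \frac{8}{5} \cdot 43 = \frac{344}{5}$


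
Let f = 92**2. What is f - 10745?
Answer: -2281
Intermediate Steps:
f = 8464
f - 10745 = 8464 - 10745 = -2281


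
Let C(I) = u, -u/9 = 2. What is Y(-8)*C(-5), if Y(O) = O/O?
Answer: -18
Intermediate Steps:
u = -18 (u = -9*2 = -18)
C(I) = -18
Y(O) = 1
Y(-8)*C(-5) = 1*(-18) = -18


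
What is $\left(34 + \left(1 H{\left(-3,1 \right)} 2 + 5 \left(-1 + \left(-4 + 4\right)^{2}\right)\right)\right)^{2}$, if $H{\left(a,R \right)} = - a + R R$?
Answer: $1369$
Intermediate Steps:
$H{\left(a,R \right)} = R^{2} - a$ ($H{\left(a,R \right)} = - a + R^{2} = R^{2} - a$)
$\left(34 + \left(1 H{\left(-3,1 \right)} 2 + 5 \left(-1 + \left(-4 + 4\right)^{2}\right)\right)\right)^{2} = \left(34 + \left(1 \left(1^{2} - -3\right) 2 + 5 \left(-1 + \left(-4 + 4\right)^{2}\right)\right)\right)^{2} = \left(34 + \left(1 \left(1 + 3\right) 2 + 5 \left(-1 + 0^{2}\right)\right)\right)^{2} = \left(34 + \left(1 \cdot 4 \cdot 2 + 5 \left(-1 + 0\right)\right)\right)^{2} = \left(34 + \left(1 \cdot 8 + 5 \left(-1\right)\right)\right)^{2} = \left(34 + \left(8 - 5\right)\right)^{2} = \left(34 + 3\right)^{2} = 37^{2} = 1369$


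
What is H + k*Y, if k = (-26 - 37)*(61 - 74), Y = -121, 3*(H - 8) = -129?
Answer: -99134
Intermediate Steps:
H = -35 (H = 8 + (⅓)*(-129) = 8 - 43 = -35)
k = 819 (k = -63*(-13) = 819)
H + k*Y = -35 + 819*(-121) = -35 - 99099 = -99134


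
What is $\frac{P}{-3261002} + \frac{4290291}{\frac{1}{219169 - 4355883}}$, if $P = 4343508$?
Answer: $- \frac{28937653756482522528}{1630501} \approx -1.7748 \cdot 10^{13}$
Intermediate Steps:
$\frac{P}{-3261002} + \frac{4290291}{\frac{1}{219169 - 4355883}} = \frac{4343508}{-3261002} + \frac{4290291}{\frac{1}{219169 - 4355883}} = 4343508 \left(- \frac{1}{3261002}\right) + \frac{4290291}{\frac{1}{-4136714}} = - \frac{2171754}{1630501} + \frac{4290291}{- \frac{1}{4136714}} = - \frac{2171754}{1630501} + 4290291 \left(-4136714\right) = - \frac{2171754}{1630501} - 17747706843774 = - \frac{28937653756482522528}{1630501}$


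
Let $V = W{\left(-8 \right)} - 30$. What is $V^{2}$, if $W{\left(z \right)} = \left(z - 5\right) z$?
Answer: $5476$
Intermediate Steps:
$W{\left(z \right)} = z \left(-5 + z\right)$ ($W{\left(z \right)} = \left(-5 + z\right) z = z \left(-5 + z\right)$)
$V = 74$ ($V = - 8 \left(-5 - 8\right) - 30 = \left(-8\right) \left(-13\right) - 30 = 104 - 30 = 74$)
$V^{2} = 74^{2} = 5476$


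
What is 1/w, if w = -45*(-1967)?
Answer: 1/88515 ≈ 1.1298e-5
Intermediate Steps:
w = 88515
1/w = 1/88515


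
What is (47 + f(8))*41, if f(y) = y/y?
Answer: 1968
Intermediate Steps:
f(y) = 1
(47 + f(8))*41 = (47 + 1)*41 = 48*41 = 1968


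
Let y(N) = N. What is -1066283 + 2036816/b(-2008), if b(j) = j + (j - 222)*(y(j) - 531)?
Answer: -3017559612215/2829981 ≈ -1.0663e+6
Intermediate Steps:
b(j) = j + (-531 + j)*(-222 + j) (b(j) = j + (j - 222)*(j - 531) = j + (-222 + j)*(-531 + j) = j + (-531 + j)*(-222 + j))
-1066283 + 2036816/b(-2008) = -1066283 + 2036816/(117882 + (-2008)² - 752*(-2008)) = -1066283 + 2036816/(117882 + 4032064 + 1510016) = -1066283 + 2036816/5659962 = -1066283 + 2036816*(1/5659962) = -1066283 + 1018408/2829981 = -3017559612215/2829981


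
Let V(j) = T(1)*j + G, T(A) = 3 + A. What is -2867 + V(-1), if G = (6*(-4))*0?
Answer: -2871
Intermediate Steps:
G = 0 (G = -24*0 = 0)
V(j) = 4*j (V(j) = (3 + 1)*j + 0 = 4*j + 0 = 4*j)
-2867 + V(-1) = -2867 + 4*(-1) = -2867 - 4 = -2871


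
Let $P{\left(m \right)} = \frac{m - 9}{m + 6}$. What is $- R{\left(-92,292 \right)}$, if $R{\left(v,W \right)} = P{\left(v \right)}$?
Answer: $- \frac{101}{86} \approx -1.1744$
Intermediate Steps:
$P{\left(m \right)} = \frac{-9 + m}{6 + m}$
$R{\left(v,W \right)} = \frac{-9 + v}{6 + v}$
$- R{\left(-92,292 \right)} = - \frac{-9 - 92}{6 - 92} = - \frac{-101}{-86} = - \frac{\left(-1\right) \left(-101\right)}{86} = \left(-1\right) \frac{101}{86} = - \frac{101}{86}$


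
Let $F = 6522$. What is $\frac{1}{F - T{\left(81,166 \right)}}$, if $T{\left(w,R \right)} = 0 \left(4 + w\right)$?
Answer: $\frac{1}{6522} \approx 0.00015333$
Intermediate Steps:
$T{\left(w,R \right)} = 0$
$\frac{1}{F - T{\left(81,166 \right)}} = \frac{1}{6522 - 0} = \frac{1}{6522 + 0} = \frac{1}{6522}$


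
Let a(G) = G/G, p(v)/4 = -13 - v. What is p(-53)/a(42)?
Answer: 160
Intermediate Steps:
p(v) = -52 - 4*v (p(v) = 4*(-13 - v) = -52 - 4*v)
a(G) = 1
p(-53)/a(42) = (-52 - 4*(-53))/1 = (-52 + 212)*1 = 160*1 = 160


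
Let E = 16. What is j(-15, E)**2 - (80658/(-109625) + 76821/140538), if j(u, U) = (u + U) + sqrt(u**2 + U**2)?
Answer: 2476278842793/5135492750 + 2*sqrt(481) ≈ 526.05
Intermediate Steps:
j(u, U) = U + u + sqrt(U**2 + u**2) (j(u, U) = (U + u) + sqrt(U**2 + u**2) = U + u + sqrt(U**2 + u**2))
j(-15, E)**2 - (80658/(-109625) + 76821/140538) = (16 - 15 + sqrt(16**2 + (-15)**2))**2 - (80658/(-109625) + 76821/140538) = (16 - 15 + sqrt(256 + 225))**2 - (80658*(-1/109625) + 76821*(1/140538)) = (16 - 15 + sqrt(481))**2 - (-80658/109625 + 25607/46846) = (1 + sqrt(481))**2 - 1*(-971337293/5135492750) = (1 + sqrt(481))**2 + 971337293/5135492750 = 971337293/5135492750 + (1 + sqrt(481))**2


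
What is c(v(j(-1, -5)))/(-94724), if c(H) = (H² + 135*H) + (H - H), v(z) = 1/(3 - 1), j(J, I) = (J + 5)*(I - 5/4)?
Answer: -271/378896 ≈ -0.00071524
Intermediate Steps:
j(J, I) = (5 + J)*(-5/4 + I) (j(J, I) = (5 + J)*(I - 5*¼) = (5 + J)*(I - 5/4) = (5 + J)*(-5/4 + I))
v(z) = ½ (v(z) = 1/2 = ½)
c(H) = H² + 135*H (c(H) = (H² + 135*H) + 0 = H² + 135*H)
c(v(j(-1, -5)))/(-94724) = ((135 + ½)/2)/(-94724) = ((½)*(271/2))*(-1/94724) = (271/4)*(-1/94724) = -271/378896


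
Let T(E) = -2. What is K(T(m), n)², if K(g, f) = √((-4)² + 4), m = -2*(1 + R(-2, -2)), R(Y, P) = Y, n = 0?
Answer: 20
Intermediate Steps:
m = 2 (m = -2*(1 - 2) = -2*(-1) = 2)
K(g, f) = 2*√5 (K(g, f) = √(16 + 4) = √20 = 2*√5)
K(T(m), n)² = (2*√5)² = 20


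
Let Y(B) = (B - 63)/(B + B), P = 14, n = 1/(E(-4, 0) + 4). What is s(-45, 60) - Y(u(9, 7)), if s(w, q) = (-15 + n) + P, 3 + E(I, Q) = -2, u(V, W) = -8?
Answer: -103/16 ≈ -6.4375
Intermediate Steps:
E(I, Q) = -5 (E(I, Q) = -3 - 2 = -5)
n = -1 (n = 1/(-5 + 4) = 1/(-1) = -1)
Y(B) = (-63 + B)/(2*B) (Y(B) = (-63 + B)/((2*B)) = (-63 + B)*(1/(2*B)) = (-63 + B)/(2*B))
s(w, q) = -2 (s(w, q) = (-15 - 1) + 14 = -16 + 14 = -2)
s(-45, 60) - Y(u(9, 7)) = -2 - (-63 - 8)/(2*(-8)) = -2 - (-1)*(-71)/(2*8) = -2 - 1*71/16 = -2 - 71/16 = -103/16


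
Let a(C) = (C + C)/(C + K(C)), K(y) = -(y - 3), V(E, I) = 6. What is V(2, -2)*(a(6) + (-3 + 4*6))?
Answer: 150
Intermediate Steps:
K(y) = 3 - y (K(y) = -(-3 + y) = 3 - y)
a(C) = 2*C/3 (a(C) = (C + C)/(C + (3 - C)) = (2*C)/3 = (2*C)*(⅓) = 2*C/3)
V(2, -2)*(a(6) + (-3 + 4*6)) = 6*((⅔)*6 + (-3 + 4*6)) = 6*(4 + (-3 + 24)) = 6*(4 + 21) = 6*25 = 150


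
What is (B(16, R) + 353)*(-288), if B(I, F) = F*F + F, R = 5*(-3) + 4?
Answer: -133344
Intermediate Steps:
R = -11 (R = -15 + 4 = -11)
B(I, F) = F + F² (B(I, F) = F² + F = F + F²)
(B(16, R) + 353)*(-288) = (-11*(1 - 11) + 353)*(-288) = (-11*(-10) + 353)*(-288) = (110 + 353)*(-288) = 463*(-288) = -133344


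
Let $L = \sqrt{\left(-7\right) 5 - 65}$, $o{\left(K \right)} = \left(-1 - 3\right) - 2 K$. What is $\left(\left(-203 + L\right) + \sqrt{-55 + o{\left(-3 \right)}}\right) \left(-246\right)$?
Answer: $49938 - 2460 i - 246 i \sqrt{53} \approx 49938.0 - 4250.9 i$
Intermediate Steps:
$o{\left(K \right)} = -4 - 2 K$
$L = 10 i$ ($L = \sqrt{-35 - 65} = \sqrt{-100} = 10 i \approx 10.0 i$)
$\left(\left(-203 + L\right) + \sqrt{-55 + o{\left(-3 \right)}}\right) \left(-246\right) = \left(\left(-203 + 10 i\right) + \sqrt{-55 - -2}\right) \left(-246\right) = \left(\left(-203 + 10 i\right) + \sqrt{-55 + \left(-4 + 6\right)}\right) \left(-246\right) = \left(\left(-203 + 10 i\right) + \sqrt{-55 + 2}\right) \left(-246\right) = \left(\left(-203 + 10 i\right) + \sqrt{-53}\right) \left(-246\right) = \left(\left(-203 + 10 i\right) + i \sqrt{53}\right) \left(-246\right) = \left(-203 + 10 i + i \sqrt{53}\right) \left(-246\right) = 49938 - 2460 i - 246 i \sqrt{53}$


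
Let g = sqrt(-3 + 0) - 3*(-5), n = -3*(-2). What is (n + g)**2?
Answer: (21 + I*sqrt(3))**2 ≈ 438.0 + 72.746*I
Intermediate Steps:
n = 6
g = 15 + I*sqrt(3) (g = sqrt(-3) + 15 = I*sqrt(3) + 15 = 15 + I*sqrt(3) ≈ 15.0 + 1.732*I)
(n + g)**2 = (6 + (15 + I*sqrt(3)))**2 = (21 + I*sqrt(3))**2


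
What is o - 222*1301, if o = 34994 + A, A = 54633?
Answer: -199195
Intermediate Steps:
o = 89627 (o = 34994 + 54633 = 89627)
o - 222*1301 = 89627 - 222*1301 = 89627 - 1*288822 = 89627 - 288822 = -199195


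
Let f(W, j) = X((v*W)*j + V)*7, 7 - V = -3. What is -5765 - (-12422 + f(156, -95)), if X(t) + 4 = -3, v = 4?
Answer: 6706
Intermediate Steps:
V = 10 (V = 7 - 1*(-3) = 7 + 3 = 10)
X(t) = -7 (X(t) = -4 - 3 = -7)
f(W, j) = -49 (f(W, j) = -7*7 = -49)
-5765 - (-12422 + f(156, -95)) = -5765 - (-12422 - 49) = -5765 - 1*(-12471) = -5765 + 12471 = 6706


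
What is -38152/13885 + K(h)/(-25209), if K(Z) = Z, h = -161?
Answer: -959538283/350026965 ≈ -2.7413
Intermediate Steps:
-38152/13885 + K(h)/(-25209) = -38152/13885 - 161/(-25209) = -38152*1/13885 - 161*(-1/25209) = -38152/13885 + 161/25209 = -959538283/350026965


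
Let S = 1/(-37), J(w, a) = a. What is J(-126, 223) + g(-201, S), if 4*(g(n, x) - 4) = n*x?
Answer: 33797/148 ≈ 228.36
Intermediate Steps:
S = -1/37 ≈ -0.027027
g(n, x) = 4 + n*x/4 (g(n, x) = 4 + (n*x)/4 = 4 + n*x/4)
J(-126, 223) + g(-201, S) = 223 + (4 + (1/4)*(-201)*(-1/37)) = 223 + (4 + 201/148) = 223 + 793/148 = 33797/148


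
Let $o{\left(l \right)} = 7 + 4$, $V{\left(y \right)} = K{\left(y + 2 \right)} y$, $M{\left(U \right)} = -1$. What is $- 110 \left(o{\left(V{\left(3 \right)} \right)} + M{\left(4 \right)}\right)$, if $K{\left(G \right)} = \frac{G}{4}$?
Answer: $-1100$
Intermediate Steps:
$K{\left(G \right)} = \frac{G}{4}$ ($K{\left(G \right)} = G \frac{1}{4} = \frac{G}{4}$)
$V{\left(y \right)} = y \left(\frac{1}{2} + \frac{y}{4}\right)$ ($V{\left(y \right)} = \frac{y + 2}{4} y = \frac{2 + y}{4} y = \left(\frac{1}{2} + \frac{y}{4}\right) y = y \left(\frac{1}{2} + \frac{y}{4}\right)$)
$o{\left(l \right)} = 11$
$- 110 \left(o{\left(V{\left(3 \right)} \right)} + M{\left(4 \right)}\right) = - 110 \left(11 - 1\right) = \left(-110\right) 10 = -1100$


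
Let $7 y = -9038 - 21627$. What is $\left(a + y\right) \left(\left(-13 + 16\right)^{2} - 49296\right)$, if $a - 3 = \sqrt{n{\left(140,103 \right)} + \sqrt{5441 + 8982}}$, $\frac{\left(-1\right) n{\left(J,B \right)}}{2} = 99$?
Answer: $215764404 - 49287 \sqrt{-198 + \sqrt{14423}} \approx 2.1576 \cdot 10^{8} - 4.3502 \cdot 10^{5} i$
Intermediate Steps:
$y = - \frac{30665}{7}$ ($y = \frac{-9038 - 21627}{7} = \frac{1}{7} \left(-30665\right) = - \frac{30665}{7} \approx -4380.7$)
$n{\left(J,B \right)} = -198$ ($n{\left(J,B \right)} = \left(-2\right) 99 = -198$)
$a = 3 + \sqrt{-198 + \sqrt{14423}}$ ($a = 3 + \sqrt{-198 + \sqrt{5441 + 8982}} = 3 + \sqrt{-198 + \sqrt{14423}} \approx 3.0 + 8.8263 i$)
$\left(a + y\right) \left(\left(-13 + 16\right)^{2} - 49296\right) = \left(\left(3 + \sqrt{-198 + \sqrt{14423}}\right) - \frac{30665}{7}\right) \left(\left(-13 + 16\right)^{2} - 49296\right) = \left(- \frac{30644}{7} + \sqrt{-198 + \sqrt{14423}}\right) \left(3^{2} - 49296\right) = \left(- \frac{30644}{7} + \sqrt{-198 + \sqrt{14423}}\right) \left(9 - 49296\right) = \left(- \frac{30644}{7} + \sqrt{-198 + \sqrt{14423}}\right) \left(-49287\right) = 215764404 - 49287 \sqrt{-198 + \sqrt{14423}}$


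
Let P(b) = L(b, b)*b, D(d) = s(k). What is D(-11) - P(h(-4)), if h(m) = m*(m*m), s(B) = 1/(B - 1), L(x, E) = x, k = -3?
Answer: -16385/4 ≈ -4096.3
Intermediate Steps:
s(B) = 1/(-1 + B)
D(d) = -¼ (D(d) = 1/(-1 - 3) = 1/(-4) = -¼)
h(m) = m³ (h(m) = m*m² = m³)
P(b) = b² (P(b) = b*b = b²)
D(-11) - P(h(-4)) = -¼ - ((-4)³)² = -¼ - 1*(-64)² = -¼ - 1*4096 = -¼ - 4096 = -16385/4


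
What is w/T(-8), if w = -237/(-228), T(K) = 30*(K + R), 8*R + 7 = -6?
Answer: -79/21945 ≈ -0.0035999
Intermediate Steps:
R = -13/8 (R = -7/8 + (1/8)*(-6) = -7/8 - 3/4 = -13/8 ≈ -1.6250)
T(K) = -195/4 + 30*K (T(K) = 30*(K - 13/8) = 30*(-13/8 + K) = -195/4 + 30*K)
w = 79/76 (w = -237*(-1/228) = 79/76 ≈ 1.0395)
w/T(-8) = 79/(76*(-195/4 + 30*(-8))) = 79/(76*(-195/4 - 240)) = 79/(76*(-1155/4)) = (79/76)*(-4/1155) = -79/21945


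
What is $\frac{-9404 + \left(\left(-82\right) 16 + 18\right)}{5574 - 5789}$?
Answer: $\frac{10698}{215} \approx 49.758$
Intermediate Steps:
$\frac{-9404 + \left(\left(-82\right) 16 + 18\right)}{5574 - 5789} = \frac{-9404 + \left(-1312 + 18\right)}{-215} = \left(-9404 - 1294\right) \left(- \frac{1}{215}\right) = \left(-10698\right) \left(- \frac{1}{215}\right) = \frac{10698}{215}$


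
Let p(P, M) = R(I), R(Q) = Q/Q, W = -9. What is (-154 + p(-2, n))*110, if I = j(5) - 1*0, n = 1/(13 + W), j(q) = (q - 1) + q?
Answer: -16830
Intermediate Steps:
j(q) = -1 + 2*q (j(q) = (-1 + q) + q = -1 + 2*q)
n = 1/4 (n = 1/(13 - 9) = 1/4 ≈ 0.25000)
I = 9 (I = (-1 + 2*5) - 1*0 = (-1 + 10) + 0 = 9 + 0 = 9)
R(Q) = 1
p(P, M) = 1
(-154 + p(-2, n))*110 = (-154 + 1)*110 = -153*110 = -16830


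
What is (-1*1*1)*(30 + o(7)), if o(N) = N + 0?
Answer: -37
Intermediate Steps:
o(N) = N
(-1*1*1)*(30 + o(7)) = (-1*1*1)*(30 + 7) = -1*1*37 = -1*37 = -37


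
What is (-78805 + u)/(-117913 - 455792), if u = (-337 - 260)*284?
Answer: 248353/573705 ≈ 0.43289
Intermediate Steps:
u = -169548 (u = -597*284 = -169548)
(-78805 + u)/(-117913 - 455792) = (-78805 - 169548)/(-117913 - 455792) = -248353/(-573705) = -248353*(-1/573705) = 248353/573705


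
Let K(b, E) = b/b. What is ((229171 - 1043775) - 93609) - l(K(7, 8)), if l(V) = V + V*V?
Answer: -908215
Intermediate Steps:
K(b, E) = 1
l(V) = V + V²
((229171 - 1043775) - 93609) - l(K(7, 8)) = ((229171 - 1043775) - 93609) - (1 + 1) = (-814604 - 93609) - 2 = -908213 - 1*2 = -908213 - 2 = -908215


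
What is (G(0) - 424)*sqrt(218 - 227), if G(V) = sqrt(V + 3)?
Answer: 3*I*(-424 + sqrt(3)) ≈ -1266.8*I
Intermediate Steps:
G(V) = sqrt(3 + V)
(G(0) - 424)*sqrt(218 - 227) = (sqrt(3 + 0) - 424)*sqrt(218 - 227) = (sqrt(3) - 424)*sqrt(-9) = (-424 + sqrt(3))*(3*I) = 3*I*(-424 + sqrt(3))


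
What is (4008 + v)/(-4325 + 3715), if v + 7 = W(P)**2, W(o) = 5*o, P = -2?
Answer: -4101/610 ≈ -6.7230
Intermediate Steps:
v = 93 (v = -7 + (5*(-2))**2 = -7 + (-10)**2 = -7 + 100 = 93)
(4008 + v)/(-4325 + 3715) = (4008 + 93)/(-4325 + 3715) = 4101/(-610) = 4101*(-1/610) = -4101/610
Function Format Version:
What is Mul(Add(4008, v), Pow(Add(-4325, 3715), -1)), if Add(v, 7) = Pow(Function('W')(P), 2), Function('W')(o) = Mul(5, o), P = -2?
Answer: Rational(-4101, 610) ≈ -6.7230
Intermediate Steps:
v = 93 (v = Add(-7, Pow(Mul(5, -2), 2)) = Add(-7, Pow(-10, 2)) = Add(-7, 100) = 93)
Mul(Add(4008, v), Pow(Add(-4325, 3715), -1)) = Mul(Add(4008, 93), Pow(Add(-4325, 3715), -1)) = Mul(4101, Pow(-610, -1)) = Mul(4101, Rational(-1, 610)) = Rational(-4101, 610)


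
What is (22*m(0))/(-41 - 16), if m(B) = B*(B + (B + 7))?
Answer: 0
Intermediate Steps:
m(B) = B*(7 + 2*B) (m(B) = B*(B + (7 + B)) = B*(7 + 2*B))
(22*m(0))/(-41 - 16) = (22*(0*(7 + 2*0)))/(-41 - 16) = (22*(0*(7 + 0)))/(-57) = (22*(0*7))*(-1/57) = (22*0)*(-1/57) = 0*(-1/57) = 0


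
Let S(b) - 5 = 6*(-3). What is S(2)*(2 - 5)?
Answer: 39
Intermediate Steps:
S(b) = -13 (S(b) = 5 + 6*(-3) = 5 - 18 = -13)
S(2)*(2 - 5) = -13*(2 - 5) = -13*(-3) = 39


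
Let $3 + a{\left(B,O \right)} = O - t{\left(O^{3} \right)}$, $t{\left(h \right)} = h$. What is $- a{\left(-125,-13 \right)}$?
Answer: $-2181$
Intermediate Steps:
$a{\left(B,O \right)} = -3 + O - O^{3}$ ($a{\left(B,O \right)} = -3 - \left(O^{3} - O\right) = -3 + O - O^{3}$)
$- a{\left(-125,-13 \right)} = - (-3 - 13 - \left(-13\right)^{3}) = - (-3 - 13 - -2197) = - (-3 - 13 + 2197) = \left(-1\right) 2181 = -2181$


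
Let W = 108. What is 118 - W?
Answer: 10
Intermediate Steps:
118 - W = 118 - 1*108 = 118 - 108 = 10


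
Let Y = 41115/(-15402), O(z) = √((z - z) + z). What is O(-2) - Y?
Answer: 13705/5134 + I*√2 ≈ 2.6695 + 1.4142*I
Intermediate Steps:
O(z) = √z (O(z) = √(0 + z) = √z)
Y = -13705/5134 (Y = 41115*(-1/15402) = -13705/5134 ≈ -2.6695)
O(-2) - Y = √(-2) - 1*(-13705/5134) = I*√2 + 13705/5134 = 13705/5134 + I*√2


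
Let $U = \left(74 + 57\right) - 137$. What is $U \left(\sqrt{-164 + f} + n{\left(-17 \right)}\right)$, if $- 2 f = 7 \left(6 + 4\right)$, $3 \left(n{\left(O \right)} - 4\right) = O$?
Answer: $10 - 6 i \sqrt{199} \approx 10.0 - 84.64 i$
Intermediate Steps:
$n{\left(O \right)} = 4 + \frac{O}{3}$
$f = -35$ ($f = - \frac{7 \left(6 + 4\right)}{2} = - \frac{7 \cdot 10}{2} = \left(- \frac{1}{2}\right) 70 = -35$)
$U = -6$ ($U = 131 - 137 = -6$)
$U \left(\sqrt{-164 + f} + n{\left(-17 \right)}\right) = - 6 \left(\sqrt{-164 - 35} + \left(4 + \frac{1}{3} \left(-17\right)\right)\right) = - 6 \left(\sqrt{-199} + \left(4 - \frac{17}{3}\right)\right) = - 6 \left(i \sqrt{199} - \frac{5}{3}\right) = - 6 \left(- \frac{5}{3} + i \sqrt{199}\right) = 10 - 6 i \sqrt{199}$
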